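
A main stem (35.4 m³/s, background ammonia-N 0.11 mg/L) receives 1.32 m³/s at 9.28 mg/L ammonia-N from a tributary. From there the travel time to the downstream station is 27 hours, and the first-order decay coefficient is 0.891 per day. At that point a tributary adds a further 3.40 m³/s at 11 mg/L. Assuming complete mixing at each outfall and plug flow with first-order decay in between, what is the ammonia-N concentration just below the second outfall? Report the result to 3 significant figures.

Mass balance: C = (35.40·0.1100 + 1.320·9.280) / 36.72 = 16.14/36.72 = 0.4396 mg/L; combined flow 36.72 m³/s.
First-order decay: C = 0.4396·exp(−k·t) = 0.4396·0.3670 = 0.1614 mg/L.
At the second outfall, C = (36.72·0.1614 + 3.400·11.00) / (36.72 + 3.400) = 1.080 mg/L.

1.08 mg/L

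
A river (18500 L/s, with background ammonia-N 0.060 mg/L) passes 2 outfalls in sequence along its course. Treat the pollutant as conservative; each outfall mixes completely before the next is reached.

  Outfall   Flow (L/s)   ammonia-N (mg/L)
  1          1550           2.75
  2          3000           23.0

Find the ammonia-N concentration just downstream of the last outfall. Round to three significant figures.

3.23 mg/L

Outfall 1: combined Q = 20050 L/s; C = (18500·0.06000 + 1550·2.750)/20050 = 0.2680 mg/L.
Outfall 2: combined Q = 23050 L/s; C = (20050·0.2680 + 3000·23.00)/23050 = 3.227 mg/L.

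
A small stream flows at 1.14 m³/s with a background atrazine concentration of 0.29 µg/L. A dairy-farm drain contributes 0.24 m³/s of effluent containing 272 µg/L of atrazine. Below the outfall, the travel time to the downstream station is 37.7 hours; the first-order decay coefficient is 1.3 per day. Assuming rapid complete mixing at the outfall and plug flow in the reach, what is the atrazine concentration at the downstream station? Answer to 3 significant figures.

Mixed concentration C = ΣQC/ΣQ = (1.140·0.2900 + 0.2400·272.0) / 1.380 = 65.61/1.380 = 47.54 µg/L.
Applying C = C₀e^(−kt): 47.54 × 0.1298 = 6.169 µg/L.

6.17 µg/L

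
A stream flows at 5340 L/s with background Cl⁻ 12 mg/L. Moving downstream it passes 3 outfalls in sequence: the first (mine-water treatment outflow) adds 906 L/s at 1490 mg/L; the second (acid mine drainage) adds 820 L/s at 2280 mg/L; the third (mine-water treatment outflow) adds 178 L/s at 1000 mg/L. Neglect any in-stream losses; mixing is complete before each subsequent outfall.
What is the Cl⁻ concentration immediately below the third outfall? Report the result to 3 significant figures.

Outfall 1: combined Q = 6246 L/s; C = (5340·12.00 + 906.0·1490)/6246 = 226.4 mg/L.
Outfall 2: combined Q = 7066 L/s; C = (6246·226.4 + 820.0·2280)/7066 = 464.7 mg/L.
Outfall 3: combined Q = 7244 L/s; C = (7066·464.7 + 178.0·1000)/7244 = 477.9 mg/L.

478 mg/L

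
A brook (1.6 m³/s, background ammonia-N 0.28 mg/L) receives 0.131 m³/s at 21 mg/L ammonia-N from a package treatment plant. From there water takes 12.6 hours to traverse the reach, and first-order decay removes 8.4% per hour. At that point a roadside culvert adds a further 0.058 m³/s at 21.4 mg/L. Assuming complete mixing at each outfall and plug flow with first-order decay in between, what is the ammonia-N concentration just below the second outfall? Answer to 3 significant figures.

1.29 mg/L

After mixing, C = (1.600·0.2800 + 0.1310·21.00) / 1.731 = 3.199/1.731 = 1.848 mg/L; combined flow 1.731 m³/s.
8.4%/h lost → k = −ln(1 − 0.084) = 0.08774 h⁻¹.
Applying C = C₀e^(−kt): 1.848 × 0.3310 = 0.6118 mg/L.
At the second outfall, C = (1.731·0.6118 + 0.05800·21.40) / (1.731 + 0.05800) = 1.286 mg/L.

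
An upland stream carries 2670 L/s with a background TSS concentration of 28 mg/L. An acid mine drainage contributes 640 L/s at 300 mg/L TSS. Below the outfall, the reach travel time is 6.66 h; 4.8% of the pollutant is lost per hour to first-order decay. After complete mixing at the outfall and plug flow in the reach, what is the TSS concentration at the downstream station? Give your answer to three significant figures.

58.1 mg/L

Flow-weighted average: C = (2670·28.00 + 640.0·300.0) / 3310 = 266800/3310 = 80.59 mg/L.
4.8%/h lost → k = −ln(1 − 0.048) = 0.04919 h⁻¹.
After decay, C = 80.59 × e^(−kt) = 80.59 × 0.7206 = 58.08 mg/L.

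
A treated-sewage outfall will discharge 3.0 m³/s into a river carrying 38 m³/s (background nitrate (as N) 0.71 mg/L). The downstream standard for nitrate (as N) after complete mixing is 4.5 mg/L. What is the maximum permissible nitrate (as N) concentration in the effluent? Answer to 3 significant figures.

52.5 mg/L

At the limit, (Qr·Cr + Qe·Cₑ)/(Qr + Qe) = 4.5:
Cₑ = (41.00·4.5 − 38.00·0.7100) / 3.000 = 52.51 mg/L.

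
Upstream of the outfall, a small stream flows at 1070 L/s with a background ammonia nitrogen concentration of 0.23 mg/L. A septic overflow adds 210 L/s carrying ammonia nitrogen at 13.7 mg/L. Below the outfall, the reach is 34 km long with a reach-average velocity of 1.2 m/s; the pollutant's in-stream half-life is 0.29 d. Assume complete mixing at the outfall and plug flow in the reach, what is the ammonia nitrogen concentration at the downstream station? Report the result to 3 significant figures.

1.11 mg/L

After mixing, C = (1070·0.2300 + 210.0·13.70) / 1280 = 3123/1280 = 2.440 mg/L.
Travel time t = 34·1000 / 1.2 = 28330 s = 7.870 h.
Half-life 0.29 d → k = ln 2 / 0.29 = 2.390 d⁻¹.
Decay over the reach: 2.440·exp(−kt) = 2.440·0.4567 = 1.114 mg/L.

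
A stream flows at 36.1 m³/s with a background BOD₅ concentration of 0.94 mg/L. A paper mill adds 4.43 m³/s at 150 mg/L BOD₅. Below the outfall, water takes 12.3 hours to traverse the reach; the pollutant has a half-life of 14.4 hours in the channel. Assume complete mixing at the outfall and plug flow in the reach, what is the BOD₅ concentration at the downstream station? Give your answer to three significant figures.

Mass balance: C = (36.10·0.9400 + 4.430·150.0) / 40.53 = 698.4/40.53 = 17.23 mg/L.
Half-life 14.4 h → k = ln 2 / 14.4 = 0.04814 h⁻¹ = 1.155 d⁻¹.
Applying C = C₀e^(−kt): 17.23 × 0.5532 = 9.533 mg/L.

9.53 mg/L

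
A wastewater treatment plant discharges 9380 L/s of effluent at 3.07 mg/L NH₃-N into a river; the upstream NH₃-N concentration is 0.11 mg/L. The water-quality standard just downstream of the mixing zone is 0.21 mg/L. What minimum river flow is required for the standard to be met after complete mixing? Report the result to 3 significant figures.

268000 L/s

Set C_mix = 0.21: (Q·0.1100 + 9380·3.070) / (Q + 9380) = 0.21
→ Q = 9380·(3.070 − 0.21)/(0.21 − 0.1100) = 268300 L/s.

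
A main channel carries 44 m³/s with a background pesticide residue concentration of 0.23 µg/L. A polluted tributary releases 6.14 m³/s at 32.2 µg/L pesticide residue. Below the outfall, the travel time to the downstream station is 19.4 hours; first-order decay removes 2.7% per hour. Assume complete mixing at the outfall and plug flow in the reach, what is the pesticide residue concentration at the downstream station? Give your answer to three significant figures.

Flow-weighted average: C = (44.00·0.2300 + 6.140·32.20) / 50.14 = 207.8/50.14 = 4.145 µg/L.
2.7%/h lost → k = −ln(1 − 0.027) = 0.02737 h⁻¹.
First-order decay: C = 4.145·exp(−k·t) = 4.145·0.5880 = 2.437 µg/L.

2.44 µg/L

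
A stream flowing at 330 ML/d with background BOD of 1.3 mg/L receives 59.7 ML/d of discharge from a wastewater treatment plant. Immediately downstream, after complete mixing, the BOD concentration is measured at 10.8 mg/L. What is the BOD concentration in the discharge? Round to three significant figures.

Mass balance: 330.0·1.300 + 59.70·Cₑ = 389.7·10.80
→ Cₑ = (389.7·10.80 − 330.0·1.300) / 59.70 = 63.31 mg/L.

63.3 mg/L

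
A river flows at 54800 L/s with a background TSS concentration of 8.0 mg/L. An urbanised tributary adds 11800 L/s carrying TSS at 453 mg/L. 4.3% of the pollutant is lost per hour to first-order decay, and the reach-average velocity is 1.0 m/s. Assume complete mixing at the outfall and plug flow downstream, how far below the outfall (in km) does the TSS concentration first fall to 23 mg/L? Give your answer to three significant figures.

109 km

Mixed concentration C = ΣQC/ΣQ = (54800·8.000 + 11800·453.0) / 66600 = 5784000/66600 = 86.84 mg/L.
4.3%/h lost → k = −ln(1 − 0.043) = 0.04395 h⁻¹.
Set 86.84·exp(−k·t) = 23 → t = ln(86.84/23)/k = 108800 s = 30.23 h.
Distance = v·t = 1.0·108800 = 108800 m = 108.8 km.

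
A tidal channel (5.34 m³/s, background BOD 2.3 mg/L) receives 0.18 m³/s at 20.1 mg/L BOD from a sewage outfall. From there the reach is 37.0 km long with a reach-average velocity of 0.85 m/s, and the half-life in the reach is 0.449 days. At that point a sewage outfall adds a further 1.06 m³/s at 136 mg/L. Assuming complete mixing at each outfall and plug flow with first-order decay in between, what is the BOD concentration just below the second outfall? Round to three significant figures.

23.0 mg/L

Mixed concentration C = ΣQC/ΣQ = (5.340·2.300 + 0.1800·20.10) / 5.520 = 15.90/5.520 = 2.880 mg/L; combined flow 5.520 m³/s.
Travel time t = 37.0·1000 / 0.85 = 43530 s = 12.09 h.
Half-life 0.449 d → k = ln 2 / 0.449 = 1.544 d⁻¹.
Decay over the reach: 2.880·exp(−kt) = 2.880·0.4594 = 1.323 mg/L.
Second outfall: C = (5.520·1.323 + 1.060·136.0)/6.580 = 23.02 mg/L.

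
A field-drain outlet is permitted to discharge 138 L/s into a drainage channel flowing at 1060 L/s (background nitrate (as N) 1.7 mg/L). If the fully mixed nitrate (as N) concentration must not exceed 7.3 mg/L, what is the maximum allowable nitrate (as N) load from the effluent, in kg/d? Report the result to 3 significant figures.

600 kg/d

Mass balance at the limit: 1060·1.700 + 138.0·Cₑ = 1198·7.3 → Cₑ = 50.31 mg/L.
138.0 L/s = 0.1380 m³/s. Load = 0.1380 m³/s × 50.31 g/m³ × 86 400 s/d = 599.9 kg/d.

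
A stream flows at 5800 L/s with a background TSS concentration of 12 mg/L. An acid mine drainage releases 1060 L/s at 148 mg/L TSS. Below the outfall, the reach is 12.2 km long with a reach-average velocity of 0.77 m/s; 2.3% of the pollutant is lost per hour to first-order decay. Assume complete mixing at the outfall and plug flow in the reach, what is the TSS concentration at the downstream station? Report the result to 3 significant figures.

29.8 mg/L

Flow-weighted average: C = (5800·12.00 + 1060·148.0) / 6860 = 226500/6860 = 33.01 mg/L.
Travel time t = 12.2·1000 / 0.77 = 15840 s = 4.401 h.
2.3%/h lost → k = −ln(1 − 0.023) = 0.02327 h⁻¹.
Decay over the reach: 33.01·exp(−kt) = 33.01·0.9027 = 29.80 mg/L.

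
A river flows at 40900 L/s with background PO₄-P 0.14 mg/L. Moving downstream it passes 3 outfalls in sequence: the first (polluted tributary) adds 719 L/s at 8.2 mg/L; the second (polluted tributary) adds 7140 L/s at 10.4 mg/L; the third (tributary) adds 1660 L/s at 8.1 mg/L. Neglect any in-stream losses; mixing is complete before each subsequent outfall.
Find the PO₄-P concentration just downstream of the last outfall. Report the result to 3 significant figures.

After outfall 1: Q = 40900 + 719.0 = 41620 L/s; C = (40900·0.1400 + 719.0·8.200)/41620 = 0.2792 mg/L.
After outfall 2: Q = 41620 + 7140 = 48760 L/s; C = (41620·0.2792 + 7140·10.40)/48760 = 1.761 mg/L.
After outfall 3: Q = 48760 + 1660 = 50420 L/s; C = (48760·1.761 + 1660·8.100)/50420 = 1.970 mg/L.

1.97 mg/L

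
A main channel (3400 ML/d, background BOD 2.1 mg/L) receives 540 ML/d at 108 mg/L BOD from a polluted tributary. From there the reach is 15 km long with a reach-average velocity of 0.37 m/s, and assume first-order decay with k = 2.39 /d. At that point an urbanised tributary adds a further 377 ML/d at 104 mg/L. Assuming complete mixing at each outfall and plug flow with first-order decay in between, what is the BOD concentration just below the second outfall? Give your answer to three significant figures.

14.0 mg/L

Mixed concentration C = ΣQC/ΣQ = (3400·2.100 + 540.0·108.0) / 3940 = 65460/3940 = 16.61 mg/L; combined flow 3940 ML/d.
Travel time t = 15·1000 / 0.37 = 40540 s = 11.26 h.
Applying C = C₀e^(−kt): 16.61 × 0.3258 = 5.413 mg/L.
At the second outfall, C = (3940·5.413 + 377.0·104.0) / (3940 + 377.0) = 14.02 mg/L.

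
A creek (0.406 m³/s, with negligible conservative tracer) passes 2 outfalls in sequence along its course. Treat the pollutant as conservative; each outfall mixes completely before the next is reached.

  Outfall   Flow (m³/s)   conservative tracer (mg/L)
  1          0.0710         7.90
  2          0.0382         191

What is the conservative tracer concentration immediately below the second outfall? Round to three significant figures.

Outfall 1: combined Q = 0.4770 m³/s; C = (0.4060·0 + 0.07100·7.900)/0.4770 = 1.176 mg/L.
Outfall 2: combined Q = 0.5152 m³/s; C = (0.4770·1.176 + 0.03820·191.0)/0.5152 = 15.25 mg/L.

15.3 mg/L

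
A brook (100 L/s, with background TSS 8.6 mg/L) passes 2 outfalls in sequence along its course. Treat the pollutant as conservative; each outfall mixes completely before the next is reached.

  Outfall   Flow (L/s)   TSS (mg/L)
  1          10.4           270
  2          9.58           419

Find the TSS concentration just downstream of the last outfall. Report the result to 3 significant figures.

Below outfall 1: Q → 110.4 L/s, C = (100.0·8.600 + 10.40·270.0)/110.4 = 33.22 mg/L.
Below outfall 2: Q → 120.0 L/s, C = (110.4·33.22 + 9.580·419.0)/120.0 = 64.03 mg/L.

64.0 mg/L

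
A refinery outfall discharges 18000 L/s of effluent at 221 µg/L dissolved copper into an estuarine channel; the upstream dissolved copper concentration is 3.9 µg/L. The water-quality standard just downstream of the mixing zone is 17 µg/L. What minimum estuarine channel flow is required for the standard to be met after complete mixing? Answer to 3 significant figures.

Set C_mix = 17: (Q·3.900 + 18000·221.0) / (Q + 18000) = 17
→ Q = 18000·(221.0 − 17)/(17 − 3.900) = 280300 L/s.

280000 L/s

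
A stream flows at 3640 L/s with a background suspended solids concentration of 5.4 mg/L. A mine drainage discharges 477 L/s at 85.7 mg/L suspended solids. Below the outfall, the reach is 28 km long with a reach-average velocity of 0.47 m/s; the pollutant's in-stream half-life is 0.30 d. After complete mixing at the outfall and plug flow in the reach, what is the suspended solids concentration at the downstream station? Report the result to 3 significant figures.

2.99 mg/L

After mixing, C = (3640·5.400 + 477.0·85.70) / 4117 = 60530/4117 = 14.70 mg/L.
Travel time t = 28·1000 / 0.47 = 59570 s = 16.55 h.
Half-life 0.30 d → k = ln 2 / 0.30 = 2.310 d⁻¹.
After decay, C = 14.70 × e^(−kt) = 14.70 × 0.2033 = 2.989 mg/L.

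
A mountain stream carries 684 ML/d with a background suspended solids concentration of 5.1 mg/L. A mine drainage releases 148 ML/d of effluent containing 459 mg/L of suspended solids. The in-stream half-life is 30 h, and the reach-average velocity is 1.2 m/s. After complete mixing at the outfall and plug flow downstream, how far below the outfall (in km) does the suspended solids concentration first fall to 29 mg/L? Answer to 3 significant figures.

Conservation of mass: C = (684.0·5.100 + 148.0·459.0) / 832.0 = 71420/832.0 = 85.84 mg/L.
Half-life 30 h → k = ln 2 / 30 = 0.02310 h⁻¹ = 0.5545 d⁻¹.
Set 85.84·exp(−k·t) = 29 → t = ln(85.84/29)/k = 169100 s = 46.97 h.
Distance = v·t = 1.2·169100 = 202900 m = 202.9 km.

203 km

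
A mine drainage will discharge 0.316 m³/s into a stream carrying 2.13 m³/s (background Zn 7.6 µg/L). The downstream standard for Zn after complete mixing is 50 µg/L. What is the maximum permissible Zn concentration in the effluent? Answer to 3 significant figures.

At the limit, (Qr·Cr + Qe·Cₑ)/(Qr + Qe) = 50:
Cₑ = (2.446·50 − 2.130·7.600) / 0.3160 = 335.8 µg/L.

336 µg/L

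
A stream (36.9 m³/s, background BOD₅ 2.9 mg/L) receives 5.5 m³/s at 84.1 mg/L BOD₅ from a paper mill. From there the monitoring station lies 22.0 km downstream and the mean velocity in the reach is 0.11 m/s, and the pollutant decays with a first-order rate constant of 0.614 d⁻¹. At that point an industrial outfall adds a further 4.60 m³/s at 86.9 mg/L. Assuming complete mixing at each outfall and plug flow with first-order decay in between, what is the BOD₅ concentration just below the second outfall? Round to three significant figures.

After mixing, C = (36.90·2.900 + 5.500·84.10) / 42.40 = 569.6/42.40 = 13.43 mg/L; combined flow 42.40 m³/s.
Travel time t = 22.0·1000 / 0.11 = 200000 s = 55.56 h.
Decay over the reach: 13.43·exp(−kt) = 13.43·0.2414 = 3.243 mg/L.
At the second outfall, C = (42.40·3.243 + 4.600·86.90) / (42.40 + 4.600) = 11.43 mg/L.

11.4 mg/L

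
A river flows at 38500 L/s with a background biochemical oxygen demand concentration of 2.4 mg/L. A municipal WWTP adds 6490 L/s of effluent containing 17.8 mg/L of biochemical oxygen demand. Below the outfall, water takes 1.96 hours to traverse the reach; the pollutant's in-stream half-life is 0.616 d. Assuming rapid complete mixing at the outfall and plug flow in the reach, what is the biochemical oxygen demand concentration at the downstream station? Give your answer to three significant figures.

4.22 mg/L

After mixing, C = (38500·2.400 + 6490·17.80) / 44990 = 207900/44990 = 4.622 mg/L.
Half-life 0.616 d → k = ln 2 / 0.616 = 1.125 d⁻¹.
First-order decay: C = 4.622·exp(−k·t) = 4.622·0.9122 = 4.216 mg/L.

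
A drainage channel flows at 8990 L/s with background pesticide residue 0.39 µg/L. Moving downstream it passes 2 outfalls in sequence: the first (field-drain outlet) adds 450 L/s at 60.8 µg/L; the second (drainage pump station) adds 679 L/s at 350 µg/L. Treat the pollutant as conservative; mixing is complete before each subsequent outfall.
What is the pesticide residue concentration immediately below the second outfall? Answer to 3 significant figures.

Outfall 1: combined Q = 9440 L/s; C = (8990·0.3900 + 450.0·60.80)/9440 = 3.270 µg/L.
Outfall 2: combined Q = 10120 L/s; C = (9440·3.270 + 679.0·350.0)/10120 = 26.54 µg/L.

26.5 µg/L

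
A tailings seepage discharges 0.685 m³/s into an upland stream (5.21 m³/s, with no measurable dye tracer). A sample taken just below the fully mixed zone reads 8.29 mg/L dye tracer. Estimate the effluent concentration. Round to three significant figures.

71.3 mg/L

Mass balance: 5.210·0 + 0.6850·Cₑ = 5.895·8.290
→ Cₑ = (5.895·8.290 − 5.210·0) / 0.6850 = 71.34 mg/L.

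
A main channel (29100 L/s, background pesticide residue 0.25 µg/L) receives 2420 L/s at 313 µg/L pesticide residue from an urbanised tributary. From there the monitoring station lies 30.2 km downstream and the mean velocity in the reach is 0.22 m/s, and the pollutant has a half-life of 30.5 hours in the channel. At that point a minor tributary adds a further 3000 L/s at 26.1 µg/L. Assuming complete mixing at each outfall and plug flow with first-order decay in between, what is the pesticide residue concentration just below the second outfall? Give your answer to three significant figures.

Mass balance: C = (29100·0.2500 + 2420·313.0) / 31520 = 764700/31520 = 24.26 µg/L; combined flow 31520 L/s.
Travel time t = 30.2·1000 / 0.22 = 137300 s = 38.13 h.
Half-life 30.5 h → k = ln 2 / 30.5 = 0.02273 h⁻¹ = 0.5454 d⁻¹.
First-order decay: C = 24.26·exp(−k·t) = 24.26·0.4204 = 10.20 µg/L.
At the second outfall, C = (31520·10.20 + 3000·26.10) / (31520 + 3000) = 11.58 µg/L.

11.6 µg/L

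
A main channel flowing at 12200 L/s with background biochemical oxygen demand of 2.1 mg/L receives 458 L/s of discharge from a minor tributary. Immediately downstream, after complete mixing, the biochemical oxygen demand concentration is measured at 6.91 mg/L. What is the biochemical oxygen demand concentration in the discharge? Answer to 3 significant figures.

Mass balance: 12200·2.100 + 458.0·Cₑ = 12660·6.910
→ Cₑ = (12660·6.910 − 12200·2.100) / 458.0 = 135.0 mg/L.

135 mg/L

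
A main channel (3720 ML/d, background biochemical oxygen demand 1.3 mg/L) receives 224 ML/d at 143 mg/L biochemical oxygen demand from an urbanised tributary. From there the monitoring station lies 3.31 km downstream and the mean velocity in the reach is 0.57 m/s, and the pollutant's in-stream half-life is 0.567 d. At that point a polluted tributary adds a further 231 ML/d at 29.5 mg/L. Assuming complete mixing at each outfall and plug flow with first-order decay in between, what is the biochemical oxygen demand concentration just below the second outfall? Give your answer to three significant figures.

After mixing, C = (3720·1.300 + 224.0·143.0) / 3944 = 36870/3944 = 9.348 mg/L; combined flow 3944 ML/d.
Travel time t = 3.31·1000 / 0.57 = 5807 s = 1.613 h.
Half-life 0.567 d → k = ln 2 / 0.567 = 1.222 d⁻¹.
After decay, C = 9.348 × e^(−kt) = 9.348 × 0.9211 = 8.611 mg/L.
At the second outfall, C = (3944·8.611 + 231.0·29.50) / (3944 + 231.0) = 9.766 mg/L.

9.77 mg/L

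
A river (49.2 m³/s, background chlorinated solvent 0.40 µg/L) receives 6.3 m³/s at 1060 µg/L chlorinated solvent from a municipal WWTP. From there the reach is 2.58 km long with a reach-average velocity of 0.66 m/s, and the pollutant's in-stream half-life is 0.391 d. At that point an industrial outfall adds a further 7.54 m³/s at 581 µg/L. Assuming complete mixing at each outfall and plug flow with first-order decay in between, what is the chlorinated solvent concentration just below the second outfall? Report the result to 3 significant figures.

Conservation of mass: C = (49.20·0.4000 + 6.300·1060) / 55.50 = 6698/55.50 = 120.7 µg/L; combined flow 55.50 m³/s.
Travel time t = 2.58·1000 / 0.66 = 3909 s = 1.086 h.
Half-life 0.391 d → k = ln 2 / 0.391 = 1.773 d⁻¹.
After decay, C = 120.7 × e^(−kt) = 120.7 × 0.9229 = 111.4 µg/L.
At the second outfall, C = (55.50·111.4 + 7.540·581.0) / (55.50 + 7.540) = 167.5 µg/L.

168 µg/L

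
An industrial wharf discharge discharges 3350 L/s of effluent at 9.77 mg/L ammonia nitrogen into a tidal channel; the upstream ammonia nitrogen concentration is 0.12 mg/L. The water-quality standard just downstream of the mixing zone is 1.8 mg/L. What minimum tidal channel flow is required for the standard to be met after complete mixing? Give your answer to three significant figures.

Set C_mix = 1.8: (Q·0.1200 + 3350·9.770) / (Q + 3350) = 1.8
→ Q = 3350·(9.770 − 1.8)/(1.8 − 0.1200) = 15890 L/s.

15900 L/s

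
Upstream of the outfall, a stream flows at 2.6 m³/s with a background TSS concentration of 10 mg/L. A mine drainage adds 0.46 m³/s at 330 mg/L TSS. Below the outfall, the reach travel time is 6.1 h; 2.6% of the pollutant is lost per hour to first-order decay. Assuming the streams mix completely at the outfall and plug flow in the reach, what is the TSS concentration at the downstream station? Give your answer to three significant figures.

Flow-weighted average: C = (2.600·10.00 + 0.4600·330.0) / 3.060 = 177.8/3.060 = 58.10 mg/L.
2.6%/h lost → k = −ln(1 − 0.026) = 0.02634 h⁻¹.
First-order decay: C = 58.10·exp(−k·t) = 58.10·0.8515 = 49.48 mg/L.

49.5 mg/L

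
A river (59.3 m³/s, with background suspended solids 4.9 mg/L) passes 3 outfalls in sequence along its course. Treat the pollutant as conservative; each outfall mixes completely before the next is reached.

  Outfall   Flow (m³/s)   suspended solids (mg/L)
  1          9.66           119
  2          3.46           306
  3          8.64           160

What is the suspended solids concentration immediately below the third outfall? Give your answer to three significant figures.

Below outfall 1: Q → 68.96 m³/s, C = (59.30·4.900 + 9.660·119.0)/68.96 = 20.88 mg/L.
Below outfall 2: Q → 72.42 m³/s, C = (68.96·20.88 + 3.460·306.0)/72.42 = 34.51 mg/L.
Below outfall 3: Q → 81.06 m³/s, C = (72.42·34.51 + 8.640·160.0)/81.06 = 47.88 mg/L.

47.9 mg/L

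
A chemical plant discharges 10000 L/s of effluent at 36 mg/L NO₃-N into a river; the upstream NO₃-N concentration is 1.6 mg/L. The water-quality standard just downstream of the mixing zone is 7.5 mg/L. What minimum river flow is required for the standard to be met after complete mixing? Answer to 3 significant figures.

Set C_mix = 7.5: (Q·1.600 + 10000·36.00) / (Q + 10000) = 7.5
→ Q = 10000·(36.00 − 7.5)/(7.5 − 1.600) = 48310 L/s.

48300 L/s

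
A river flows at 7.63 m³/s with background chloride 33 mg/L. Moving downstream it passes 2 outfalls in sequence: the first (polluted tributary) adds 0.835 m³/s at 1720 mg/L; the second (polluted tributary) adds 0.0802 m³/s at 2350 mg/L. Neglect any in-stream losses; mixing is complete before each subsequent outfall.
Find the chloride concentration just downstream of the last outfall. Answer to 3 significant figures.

Outfall 1: combined Q = 8.465 m³/s; C = (7.630·33.00 + 0.8350·1720)/8.465 = 199.4 mg/L.
Outfall 2: combined Q = 8.545 m³/s; C = (8.465·199.4 + 0.08020·2350)/8.545 = 219.6 mg/L.

220 mg/L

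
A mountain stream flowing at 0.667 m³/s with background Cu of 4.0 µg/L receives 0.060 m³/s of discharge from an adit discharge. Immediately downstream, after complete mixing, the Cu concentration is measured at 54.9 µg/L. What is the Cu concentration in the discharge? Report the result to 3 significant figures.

Mass balance: 0.6670·4.000 + 0.06000·Cₑ = 0.7270·54.90
→ Cₑ = (0.7270·54.90 − 0.6670·4.000) / 0.06000 = 620.7 µg/L.

621 µg/L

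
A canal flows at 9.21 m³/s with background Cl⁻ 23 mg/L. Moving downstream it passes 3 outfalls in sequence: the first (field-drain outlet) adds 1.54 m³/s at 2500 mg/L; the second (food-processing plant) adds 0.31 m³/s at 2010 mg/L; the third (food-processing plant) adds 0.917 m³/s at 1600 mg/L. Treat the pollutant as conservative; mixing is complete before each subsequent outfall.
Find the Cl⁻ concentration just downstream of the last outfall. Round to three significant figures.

After outfall 1: Q = 9.210 + 1.540 = 10.75 m³/s; C = (9.210·23.00 + 1.540·2500)/10.75 = 377.8 mg/L.
After outfall 2: Q = 10.75 + 0.3100 = 11.06 m³/s; C = (10.75·377.8 + 0.3100·2010)/11.06 = 423.6 mg/L.
After outfall 3: Q = 11.06 + 0.9170 = 11.98 m³/s; C = (11.06·423.6 + 0.9170·1600)/11.98 = 513.7 mg/L.

514 mg/L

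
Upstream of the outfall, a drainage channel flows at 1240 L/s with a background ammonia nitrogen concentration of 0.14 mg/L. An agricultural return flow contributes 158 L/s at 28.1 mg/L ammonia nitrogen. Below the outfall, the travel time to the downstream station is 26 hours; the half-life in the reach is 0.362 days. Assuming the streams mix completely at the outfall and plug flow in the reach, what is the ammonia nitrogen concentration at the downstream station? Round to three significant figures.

0.415 mg/L

Conservation of mass: C = (1240·0.1400 + 158.0·28.10) / 1398 = 4613/1398 = 3.300 mg/L.
Half-life 0.362 d → k = ln 2 / 0.362 = 1.915 d⁻¹.
After decay, C = 3.300 × e^(−kt) = 3.300 × 0.1256 = 0.4146 mg/L.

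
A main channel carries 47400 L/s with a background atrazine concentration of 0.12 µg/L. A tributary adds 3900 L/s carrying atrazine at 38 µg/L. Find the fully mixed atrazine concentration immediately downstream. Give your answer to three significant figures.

3.00 µg/L

Mass balance: C = (47400·0.1200 + 3900·38.00) / 51300 = 153900/51300 = 3.000 µg/L.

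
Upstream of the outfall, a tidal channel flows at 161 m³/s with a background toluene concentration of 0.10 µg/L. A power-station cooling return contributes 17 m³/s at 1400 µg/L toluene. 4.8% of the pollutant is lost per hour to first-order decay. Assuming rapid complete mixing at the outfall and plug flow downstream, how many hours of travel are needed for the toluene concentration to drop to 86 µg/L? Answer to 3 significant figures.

Flow-weighted average: C = (161.0·0.1000 + 17.00·1400) / 178.0 = 23820/178.0 = 133.8 µg/L.
4.8%/h lost → k = −ln(1 − 0.048) = 0.04919 h⁻¹.
133.8·exp(−k·t) = 86 → t = ln(133.8/86)/k = 32350 s = 8.985 h.

8.99 h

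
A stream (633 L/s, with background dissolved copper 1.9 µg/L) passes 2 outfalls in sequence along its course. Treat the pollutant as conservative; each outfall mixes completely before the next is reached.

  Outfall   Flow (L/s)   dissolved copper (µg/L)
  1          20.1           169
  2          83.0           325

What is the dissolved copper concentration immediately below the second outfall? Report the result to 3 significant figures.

After outfall 1: Q = 633.0 + 20.10 = 653.1 L/s; C = (633.0·1.900 + 20.10·169.0)/653.1 = 7.043 µg/L.
After outfall 2: Q = 653.1 + 83.00 = 736.1 L/s; C = (653.1·7.043 + 83.00·325.0)/736.1 = 42.89 µg/L.

42.9 µg/L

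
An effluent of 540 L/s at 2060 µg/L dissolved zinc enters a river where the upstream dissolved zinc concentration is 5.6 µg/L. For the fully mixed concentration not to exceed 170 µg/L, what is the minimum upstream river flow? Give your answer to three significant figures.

Set C_mix = 170: (Q·5.600 + 540.0·2060) / (Q + 540.0) = 170
→ Q = 540.0·(2060 − 170)/(170 − 5.600) = 6208 L/s.

6210 L/s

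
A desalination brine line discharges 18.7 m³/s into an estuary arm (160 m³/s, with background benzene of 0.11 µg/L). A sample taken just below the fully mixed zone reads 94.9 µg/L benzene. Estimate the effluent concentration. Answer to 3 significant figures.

Mass balance: 160.0·0.1100 + 18.70·Cₑ = 178.7·94.90
→ Cₑ = (178.7·94.90 − 160.0·0.1100) / 18.70 = 905.9 µg/L.

906 µg/L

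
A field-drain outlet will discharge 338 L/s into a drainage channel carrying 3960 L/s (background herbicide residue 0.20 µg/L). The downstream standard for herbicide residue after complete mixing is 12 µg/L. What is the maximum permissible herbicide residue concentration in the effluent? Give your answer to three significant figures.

150 µg/L

At the limit, (Qr·Cr + Qe·Cₑ)/(Qr + Qe) = 12:
Cₑ = (4298·12 − 3960·0.2000) / 338.0 = 150.2 µg/L.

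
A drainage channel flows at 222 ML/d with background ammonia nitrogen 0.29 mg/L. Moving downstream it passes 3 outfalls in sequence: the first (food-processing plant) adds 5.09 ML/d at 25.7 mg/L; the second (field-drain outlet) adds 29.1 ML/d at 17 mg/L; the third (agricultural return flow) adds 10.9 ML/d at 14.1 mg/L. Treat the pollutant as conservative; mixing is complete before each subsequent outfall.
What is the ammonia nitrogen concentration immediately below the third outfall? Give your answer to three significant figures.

Outfall 1: combined Q = 227.1 ML/d; C = (222.0·0.2900 + 5.090·25.70)/227.1 = 0.8595 mg/L.
Outfall 2: combined Q = 256.2 ML/d; C = (227.1·0.8595 + 29.10·17.00)/256.2 = 2.693 mg/L.
Outfall 3: combined Q = 267.1 ML/d; C = (256.2·2.693 + 10.90·14.10)/267.1 = 3.158 mg/L.

3.16 mg/L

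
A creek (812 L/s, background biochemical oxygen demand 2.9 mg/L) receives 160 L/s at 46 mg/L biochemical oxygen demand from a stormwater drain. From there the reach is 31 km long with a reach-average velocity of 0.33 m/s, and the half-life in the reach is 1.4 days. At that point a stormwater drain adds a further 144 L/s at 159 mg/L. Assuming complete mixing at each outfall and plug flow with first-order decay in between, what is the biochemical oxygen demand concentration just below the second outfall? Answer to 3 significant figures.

Flow-weighted average: C = (812.0·2.900 + 160.0·46.00) / 972.0 = 9715/972.0 = 9.995 mg/L; combined flow 972.0 L/s.
Travel time t = 31·1000 / 0.33 = 93940 s = 26.09 h.
Half-life 1.4 d → k = ln 2 / 1.4 = 0.4951 d⁻¹.
Decay over the reach: 9.995·exp(−kt) = 9.995·0.5837 = 5.834 mg/L.
At the second outfall, C = (972.0·5.834 + 144.0·159.0) / (972.0 + 144.0) = 25.60 mg/L.

25.6 mg/L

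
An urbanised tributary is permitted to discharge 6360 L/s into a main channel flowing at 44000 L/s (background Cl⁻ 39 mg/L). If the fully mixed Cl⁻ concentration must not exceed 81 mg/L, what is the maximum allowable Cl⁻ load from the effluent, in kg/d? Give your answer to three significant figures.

Mass balance at the limit: 44000·39.00 + 6360·Cₑ = 50360·81 → Cₑ = 371.6 mg/L.
6360 L/s = 6.360 m³/s. Load = 6.360 m³/s × 371.6 g/m³ × 86 400 s/d = 204200 kg/d.

204000 kg/d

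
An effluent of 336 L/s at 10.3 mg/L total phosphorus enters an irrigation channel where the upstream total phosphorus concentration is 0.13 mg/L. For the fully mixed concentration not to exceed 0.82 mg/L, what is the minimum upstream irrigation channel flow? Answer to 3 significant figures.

4620 L/s

Set C_mix = 0.82: (Q·0.1300 + 336.0·10.30) / (Q + 336.0) = 0.82
→ Q = 336.0·(10.30 − 0.82)/(0.82 − 0.1300) = 4616 L/s.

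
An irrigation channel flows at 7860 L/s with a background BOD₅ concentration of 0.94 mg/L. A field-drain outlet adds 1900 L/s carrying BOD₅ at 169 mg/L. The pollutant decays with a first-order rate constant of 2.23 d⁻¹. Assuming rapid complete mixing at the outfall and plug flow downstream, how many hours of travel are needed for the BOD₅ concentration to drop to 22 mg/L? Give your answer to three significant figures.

Conservation of mass: C = (7860·0.9400 + 1900·169.0) / 9760 = 328500/9760 = 33.66 mg/L.
33.66·exp(−k·t) = 22 → t = ln(33.66/22)/k = 16470 s = 4.576 h.

4.58 h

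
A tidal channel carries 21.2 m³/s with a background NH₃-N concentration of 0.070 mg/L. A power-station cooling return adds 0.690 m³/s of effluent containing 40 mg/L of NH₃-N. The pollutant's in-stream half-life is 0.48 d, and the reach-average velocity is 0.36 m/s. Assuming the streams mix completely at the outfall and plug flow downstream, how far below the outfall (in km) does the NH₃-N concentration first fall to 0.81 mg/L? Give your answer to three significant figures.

10.7 km

After mixing, C = (21.20·0.07000 + 0.6900·40.00) / 21.89 = 29.08/21.89 = 1.329 mg/L.
Half-life 0.48 d → k = ln 2 / 0.48 = 1.444 d⁻¹.
Set 1.329·exp(−k·t) = 0.81 → t = ln(1.329/0.81)/k = 29610 s = 8.225 h.
Distance = v·t = 0.36·29610 = 10660 m = 10.66 km.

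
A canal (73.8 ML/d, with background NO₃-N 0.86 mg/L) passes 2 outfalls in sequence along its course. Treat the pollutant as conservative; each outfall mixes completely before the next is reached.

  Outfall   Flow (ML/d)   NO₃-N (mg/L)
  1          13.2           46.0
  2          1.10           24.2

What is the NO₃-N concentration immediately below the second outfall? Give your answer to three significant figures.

7.91 mg/L

After outfall 1: Q = 73.80 + 13.20 = 87.00 ML/d; C = (73.80·0.8600 + 13.20·46.00)/87.00 = 7.709 mg/L.
After outfall 2: Q = 87.00 + 1.100 = 88.10 ML/d; C = (87.00·7.709 + 1.100·24.20)/88.10 = 7.915 mg/L.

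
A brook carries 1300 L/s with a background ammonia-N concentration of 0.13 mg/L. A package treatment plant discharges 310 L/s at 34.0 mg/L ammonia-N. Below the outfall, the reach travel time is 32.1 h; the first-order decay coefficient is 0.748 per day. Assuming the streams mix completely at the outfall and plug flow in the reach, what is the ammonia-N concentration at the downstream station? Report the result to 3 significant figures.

Flow-weighted average: C = (1300·0.1300 + 310.0·34.00) / 1610 = 10710/1610 = 6.652 mg/L.
First-order decay: C = 6.652·exp(−k·t) = 6.652·0.3677 = 2.446 mg/L.

2.45 mg/L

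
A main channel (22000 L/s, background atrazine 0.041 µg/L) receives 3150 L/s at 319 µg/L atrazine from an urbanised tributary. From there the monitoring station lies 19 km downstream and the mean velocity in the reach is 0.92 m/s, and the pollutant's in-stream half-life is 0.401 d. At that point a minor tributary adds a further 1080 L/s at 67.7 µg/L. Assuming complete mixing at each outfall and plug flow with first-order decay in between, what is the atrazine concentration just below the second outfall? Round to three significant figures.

Flow-weighted average: C = (22000·0.04100 + 3150·319.0) / 25150 = 1006000/25150 = 39.99 µg/L; combined flow 25150 L/s.
Travel time t = 19·1000 / 0.92 = 20650 s = 5.737 h.
Half-life 0.401 d → k = ln 2 / 0.401 = 1.729 d⁻¹.
First-order decay: C = 39.99·exp(−k·t) = 39.99·0.6615 = 26.46 µg/L.
Second outfall: C = (25150·26.46 + 1080·67.70)/26230 = 28.15 µg/L.

28.2 µg/L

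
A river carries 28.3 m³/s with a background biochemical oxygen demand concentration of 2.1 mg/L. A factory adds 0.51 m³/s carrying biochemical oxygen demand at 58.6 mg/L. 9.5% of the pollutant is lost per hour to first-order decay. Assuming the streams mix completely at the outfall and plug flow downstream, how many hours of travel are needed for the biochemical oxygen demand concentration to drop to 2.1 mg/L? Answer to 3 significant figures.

3.90 h

Flow-weighted average: C = (28.30·2.100 + 0.5100·58.60) / 28.81 = 89.32/28.81 = 3.100 mg/L.
9.5%/h lost → k = −ln(1 − 0.095) = 0.09982 h⁻¹.
3.100·exp(−k·t) = 2.1 → t = ln(3.100/2.1)/k = 14050 s = 3.902 h.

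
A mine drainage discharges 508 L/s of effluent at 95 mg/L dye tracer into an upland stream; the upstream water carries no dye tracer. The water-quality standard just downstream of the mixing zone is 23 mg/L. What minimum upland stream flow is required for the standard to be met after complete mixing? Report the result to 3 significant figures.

Set C_mix = 23: (Q·0 + 508.0·95.00) / (Q + 508.0) = 23
→ Q = 508.0·(95.00 − 23)/(23 − 0) = 1590 L/s.

1590 L/s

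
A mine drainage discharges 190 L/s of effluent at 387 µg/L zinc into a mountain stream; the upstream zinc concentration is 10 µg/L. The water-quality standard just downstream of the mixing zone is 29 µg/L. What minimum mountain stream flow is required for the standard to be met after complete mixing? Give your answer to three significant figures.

3580 L/s

Set C_mix = 29: (Q·10.00 + 190.0·387.0) / (Q + 190.0) = 29
→ Q = 190.0·(387.0 − 29)/(29 − 10.00) = 3580 L/s.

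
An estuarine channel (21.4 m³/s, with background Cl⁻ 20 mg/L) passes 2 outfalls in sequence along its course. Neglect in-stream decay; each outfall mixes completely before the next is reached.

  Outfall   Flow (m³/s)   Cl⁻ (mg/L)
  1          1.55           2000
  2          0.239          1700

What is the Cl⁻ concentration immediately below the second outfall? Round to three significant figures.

170 mg/L

Below outfall 1: Q → 22.95 m³/s, C = (21.40·20.00 + 1.550·2000)/22.95 = 153.7 mg/L.
Below outfall 2: Q → 23.19 m³/s, C = (22.95·153.7 + 0.2390·1700)/23.19 = 169.7 mg/L.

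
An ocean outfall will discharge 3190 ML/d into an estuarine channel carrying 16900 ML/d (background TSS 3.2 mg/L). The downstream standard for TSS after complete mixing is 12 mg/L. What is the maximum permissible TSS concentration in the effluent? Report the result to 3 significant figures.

58.6 mg/L

At the limit, (Qr·Cr + Qe·Cₑ)/(Qr + Qe) = 12:
Cₑ = (20090·12 − 16900·3.200) / 3190 = 58.62 mg/L.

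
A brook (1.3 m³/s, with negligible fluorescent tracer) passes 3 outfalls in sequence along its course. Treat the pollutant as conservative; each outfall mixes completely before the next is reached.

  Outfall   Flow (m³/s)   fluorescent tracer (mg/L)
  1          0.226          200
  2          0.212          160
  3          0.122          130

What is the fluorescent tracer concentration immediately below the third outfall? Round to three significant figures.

Below outfall 1: Q → 1.526 m³/s, C = (1.300·0 + 0.2260·200.0)/1.526 = 29.62 mg/L.
Below outfall 2: Q → 1.738 m³/s, C = (1.526·29.62 + 0.2120·160.0)/1.738 = 45.52 mg/L.
Below outfall 3: Q → 1.860 m³/s, C = (1.738·45.52 + 0.1220·130.0)/1.860 = 51.06 mg/L.

51.1 mg/L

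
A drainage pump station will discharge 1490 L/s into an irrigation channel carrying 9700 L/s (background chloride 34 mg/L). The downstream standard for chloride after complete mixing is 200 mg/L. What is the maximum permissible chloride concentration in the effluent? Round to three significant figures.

At the limit, (Qr·Cr + Qe·Cₑ)/(Qr + Qe) = 200:
Cₑ = (11190·200 − 9700·34.00) / 1490 = 1281 mg/L.

1280 mg/L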